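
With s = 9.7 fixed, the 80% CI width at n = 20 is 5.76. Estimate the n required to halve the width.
n ≈ 80

CI width ∝ 1/√n
To reduce width by factor 2, need √n to grow by 2 → need 2² = 4 times as many samples.

Current: n = 20, width = 5.76
New: n = 80, width ≈ 2.80

Width reduced by factor of 5.76/2.80 = 2.06.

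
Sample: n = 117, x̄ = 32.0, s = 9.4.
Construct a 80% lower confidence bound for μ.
μ ≥ 31.27

Lower bound (one-sided):
t* = 0.845 (one-sided for 80%)
Lower bound = x̄ - t* · s/√n = 32.0 - 0.845 · 9.4/√117 = 31.27

We are 80% confident that μ ≥ 31.27.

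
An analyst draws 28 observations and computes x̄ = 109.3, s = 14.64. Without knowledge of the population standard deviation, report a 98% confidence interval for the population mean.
(102.46, 116.14)

t-interval (σ unknown):
df = n - 1 = 27
t* = 2.473 for 98% confidence

Margin of error = t* · s/√n = 2.473 · 14.64/√28 = 6.84

CI: (102.46, 116.14)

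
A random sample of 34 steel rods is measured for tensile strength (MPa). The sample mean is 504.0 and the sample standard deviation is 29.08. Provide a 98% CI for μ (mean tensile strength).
(491.81, 516.19)

t-interval (σ unknown):
df = n - 1 = 33
t* = 2.445 for 98% confidence

Margin of error = t* · s/√n = 2.445 · 29.08/√34 = 12.19

CI: (491.81, 516.19)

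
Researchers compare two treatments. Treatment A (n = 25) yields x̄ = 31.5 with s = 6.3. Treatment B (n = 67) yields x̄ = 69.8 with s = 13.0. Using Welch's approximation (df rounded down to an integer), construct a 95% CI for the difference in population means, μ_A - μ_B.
(-42.33, -34.27)

Difference: x̄₁ - x̄₂ = -38.30
SE = √(s₁²/n₁ + s₂²/n₂) = √(6.3²/25 + 13.0²/67) = 2.0273
df = 83.86 → 83 (Welch–Satterthwaite, rounded down)
t* = 1.989

CI: -38.30 ± 1.989 · 2.0273 = -38.30 ± 4.03 = (-42.33, -34.27)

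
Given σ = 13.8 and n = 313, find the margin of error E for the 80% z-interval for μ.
Margin of error = 1.00

Margin of error = z* · σ/√n
= 1.282 · 13.8/√313
= 1.282 · 13.8/17.6918
= 1.00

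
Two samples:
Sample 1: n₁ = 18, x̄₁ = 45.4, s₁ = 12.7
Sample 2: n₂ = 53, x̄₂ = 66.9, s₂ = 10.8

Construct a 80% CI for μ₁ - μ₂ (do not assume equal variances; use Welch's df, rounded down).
(-25.90, -17.10)

Difference: x̄₁ - x̄₂ = -21.50
SE = √(s₁²/n₁ + s₂²/n₂) = √(12.7²/18 + 10.8²/53) = 3.3409
df = 25.87 → 25 (Welch–Satterthwaite, rounded down)
t* = 1.316

CI: -21.50 ± 1.316 · 3.3409 = -21.50 ± 4.40 = (-25.90, -17.10)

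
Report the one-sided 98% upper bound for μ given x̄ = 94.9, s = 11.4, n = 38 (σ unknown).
μ ≤ 98.84

Upper bound (one-sided):
t* = 2.129 (one-sided for 98%)
Upper bound = x̄ + t* · s/√n = 94.9 + 2.129 · 11.4/√38 = 98.84

We are 98% confident that μ ≤ 98.84.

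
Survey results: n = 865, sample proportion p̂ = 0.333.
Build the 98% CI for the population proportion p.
(0.296, 0.370)

Proportion CI:
SE = √(p̂(1-p̂)/n) = √(0.333 · 0.667 / 865) = 0.01602

z* = 2.326
Margin = z* · SE = 2.326 · 0.01602 = 0.0373

CI: 0.333 ± 0.0373 = (0.296, 0.370)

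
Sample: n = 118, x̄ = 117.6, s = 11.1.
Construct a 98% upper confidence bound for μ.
μ ≤ 119.72

Upper bound (one-sided):
t* = 2.077 (one-sided for 98%)
Upper bound = x̄ + t* · s/√n = 117.6 + 2.077 · 11.1/√118 = 119.72

We are 98% confident that μ ≤ 119.72.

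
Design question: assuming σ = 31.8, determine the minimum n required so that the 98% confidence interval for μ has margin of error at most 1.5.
n ≥ 2432

For margin E ≤ 1.5:
n ≥ (z* · σ / E)²
n ≥ (2.326 · 31.8 / 1.5)²
n ≥ 2431.59

Minimum n = 2432 (rounding up)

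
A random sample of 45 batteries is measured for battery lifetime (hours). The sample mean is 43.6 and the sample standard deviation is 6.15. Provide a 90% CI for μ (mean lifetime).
(42.06, 45.14)

t-interval (σ unknown):
df = n - 1 = 44
t* = 1.680 for 90% confidence

Margin of error = t* · s/√n = 1.680 · 6.15/√45 = 1.54

CI: (42.06, 45.14)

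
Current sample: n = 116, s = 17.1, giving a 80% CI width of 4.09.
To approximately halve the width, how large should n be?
n ≈ 464

CI width ∝ 1/√n
To reduce width by factor 2, need √n to grow by 2 → need 2² = 4 times as many samples.

Current: n = 116, width = 4.09
New: n = 464, width ≈ 2.04

Width reduced by factor of 4.09/2.04 = 2.00.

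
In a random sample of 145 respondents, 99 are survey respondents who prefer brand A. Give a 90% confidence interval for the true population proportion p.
(0.619, 0.746)

Proportion CI:
p̂ = 99/145 = 0.68276
SE = √(p̂(1-p̂)/n) = √(0.68276 · 0.31724 / 145) = 0.03865

z* = 1.645
Margin = z* · SE = 1.645 · 0.03865 = 0.0636

CI: 0.68276 ± 0.0636 = (0.619, 0.746)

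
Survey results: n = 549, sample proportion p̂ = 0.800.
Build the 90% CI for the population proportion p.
(0.772, 0.828)

Proportion CI:
SE = √(p̂(1-p̂)/n) = √(0.800 · 0.200 / 549) = 0.01707

z* = 1.645
Margin = z* · SE = 1.645 · 0.01707 = 0.0281

CI: 0.800 ± 0.0281 = (0.772, 0.828)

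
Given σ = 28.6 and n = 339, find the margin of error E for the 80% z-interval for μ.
Margin of error = 1.99

Margin of error = z* · σ/√n
= 1.282 · 28.6/√339
= 1.282 · 28.6/18.4120
= 1.99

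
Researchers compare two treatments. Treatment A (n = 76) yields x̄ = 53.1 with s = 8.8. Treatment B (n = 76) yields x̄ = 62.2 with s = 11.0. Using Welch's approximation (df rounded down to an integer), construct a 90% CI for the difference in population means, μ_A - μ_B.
(-11.78, -6.42)

Difference: x̄₁ - x̄₂ = -9.10
SE = √(s₁²/n₁ + s₂²/n₂) = √(8.8²/76 + 11.0²/76) = 1.6159
df = 143.10 → 143 (Welch–Satterthwaite, rounded down)
t* = 1.656

CI: -9.10 ± 1.656 · 1.6159 = -9.10 ± 2.68 = (-11.78, -6.42)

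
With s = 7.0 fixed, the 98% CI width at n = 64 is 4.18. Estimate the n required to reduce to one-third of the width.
n ≈ 576

CI width ∝ 1/√n
To reduce width by factor 3, need √n to grow by 3 → need 3² = 9 times as many samples.

Current: n = 64, width = 4.18
New: n = 576, width ≈ 1.36

Width reduced by factor of 4.18/1.36 = 3.07.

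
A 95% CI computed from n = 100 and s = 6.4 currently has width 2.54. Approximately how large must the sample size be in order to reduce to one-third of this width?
n ≈ 900

CI width ∝ 1/√n
To reduce width by factor 3, need √n to grow by 3 → need 3² = 9 times as many samples.

Current: n = 100, width = 2.54
New: n = 900, width ≈ 0.84

Width reduced by factor of 2.54/0.84 = 3.02.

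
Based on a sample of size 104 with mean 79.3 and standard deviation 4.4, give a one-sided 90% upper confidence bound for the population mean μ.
μ ≤ 79.86

Upper bound (one-sided):
t* = 1.290 (one-sided for 90%)
Upper bound = x̄ + t* · s/√n = 79.3 + 1.290 · 4.4/√104 = 79.86

We are 90% confident that μ ≤ 79.86.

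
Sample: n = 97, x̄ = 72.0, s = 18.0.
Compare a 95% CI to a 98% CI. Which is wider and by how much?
98% CI is wider by 1.39

df = 96
95% CI: t* = 1.985, (68.37, 75.63), width = 2 · t* · s/√n = 7.26
98% CI: t* = 2.366, (67.68, 76.32), width = 2 · t* · s/√n = 8.65

The 98% CI is wider by 8.65 - 7.26 = 1.39.
Higher confidence requires a wider interval.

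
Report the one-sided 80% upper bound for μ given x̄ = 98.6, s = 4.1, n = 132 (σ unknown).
μ ≤ 98.90

Upper bound (one-sided):
t* = 0.844 (one-sided for 80%)
Upper bound = x̄ + t* · s/√n = 98.6 + 0.844 · 4.1/√132 = 98.90

We are 80% confident that μ ≤ 98.90.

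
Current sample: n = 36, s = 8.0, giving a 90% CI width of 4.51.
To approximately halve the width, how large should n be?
n ≈ 144

CI width ∝ 1/√n
To reduce width by factor 2, need √n to grow by 2 → need 2² = 4 times as many samples.

Current: n = 36, width = 4.51
New: n = 144, width ≈ 2.21

Width reduced by factor of 4.51/2.21 = 2.04.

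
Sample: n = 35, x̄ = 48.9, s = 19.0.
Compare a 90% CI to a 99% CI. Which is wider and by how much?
99% CI is wider by 6.66

df = 34
90% CI: t* = 1.691, (43.47, 54.33), width = 2 · t* · s/√n = 10.86
99% CI: t* = 2.728, (40.14, 57.66), width = 2 · t* · s/√n = 17.52

The 99% CI is wider by 17.52 - 10.86 = 6.66.
Higher confidence requires a wider interval.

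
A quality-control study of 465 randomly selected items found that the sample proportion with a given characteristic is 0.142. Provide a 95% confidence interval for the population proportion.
(0.110, 0.174)

Proportion CI:
SE = √(p̂(1-p̂)/n) = √(0.142 · 0.858 / 465) = 0.01619

z* = 1.960
Margin = z* · SE = 1.960 · 0.01619 = 0.0317

CI: 0.142 ± 0.0317 = (0.110, 0.174)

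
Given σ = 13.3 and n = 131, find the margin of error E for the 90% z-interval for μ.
Margin of error = 1.91

Margin of error = z* · σ/√n
= 1.645 · 13.3/√131
= 1.645 · 13.3/11.4455
= 1.91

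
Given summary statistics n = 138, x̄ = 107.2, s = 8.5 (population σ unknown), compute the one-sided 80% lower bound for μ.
μ ≥ 106.59

Lower bound (one-sided):
t* = 0.844 (one-sided for 80%)
Lower bound = x̄ - t* · s/√n = 107.2 - 0.844 · 8.5/√138 = 106.59

We are 80% confident that μ ≥ 106.59.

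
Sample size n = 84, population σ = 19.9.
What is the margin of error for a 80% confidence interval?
Margin of error = 2.78

Margin of error = z* · σ/√n
= 1.282 · 19.9/√84
= 1.282 · 19.9/9.1652
= 2.78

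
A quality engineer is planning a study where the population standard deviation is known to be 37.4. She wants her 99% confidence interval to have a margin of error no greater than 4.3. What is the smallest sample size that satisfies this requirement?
n ≥ 502

For margin E ≤ 4.3:
n ≥ (z* · σ / E)²
n ≥ (2.576 · 37.4 / 4.3)²
n ≥ 501.99

Minimum n = 502 (rounding up)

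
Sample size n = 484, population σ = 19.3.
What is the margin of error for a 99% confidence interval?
Margin of error = 2.26

Margin of error = z* · σ/√n
= 2.576 · 19.3/√484
= 2.576 · 19.3/22.0000
= 2.26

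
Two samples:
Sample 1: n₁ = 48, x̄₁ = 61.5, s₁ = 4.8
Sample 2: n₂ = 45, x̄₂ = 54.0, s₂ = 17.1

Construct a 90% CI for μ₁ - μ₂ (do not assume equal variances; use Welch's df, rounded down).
(3.07, 11.93)

Difference: x̄₁ - x̄₂ = 7.50
SE = √(s₁²/n₁ + s₂²/n₂) = √(4.8²/48 + 17.1²/45) = 2.6416
df = 50.48 → 50 (Welch–Satterthwaite, rounded down)
t* = 1.676

CI: 7.50 ± 1.676 · 2.6416 = 7.50 ± 4.43 = (3.07, 11.93)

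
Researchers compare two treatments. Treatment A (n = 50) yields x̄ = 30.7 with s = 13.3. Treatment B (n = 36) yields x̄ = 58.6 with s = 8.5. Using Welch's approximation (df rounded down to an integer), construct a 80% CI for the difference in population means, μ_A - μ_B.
(-30.94, -24.86)

Difference: x̄₁ - x̄₂ = -27.90
SE = √(s₁²/n₁ + s₂²/n₂) = √(13.3²/50 + 8.5²/36) = 2.3547
df = 82.98 → 82 (Welch–Satterthwaite, rounded down)
t* = 1.292

CI: -27.90 ± 1.292 · 2.3547 = -27.90 ± 3.04 = (-30.94, -24.86)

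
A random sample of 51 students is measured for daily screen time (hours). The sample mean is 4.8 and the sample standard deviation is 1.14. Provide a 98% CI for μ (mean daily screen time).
(4.42, 5.18)

t-interval (σ unknown):
df = n - 1 = 50
t* = 2.403 for 98% confidence

Margin of error = t* · s/√n = 2.403 · 1.14/√51 = 0.38

CI: (4.42, 5.18)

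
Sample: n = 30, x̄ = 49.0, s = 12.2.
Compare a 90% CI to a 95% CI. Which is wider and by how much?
95% CI is wider by 1.54

df = 29
90% CI: t* = 1.699, (45.22, 52.78), width = 2 · t* · s/√n = 7.57
95% CI: t* = 2.045, (44.44, 53.56), width = 2 · t* · s/√n = 9.11

The 95% CI is wider by 9.11 - 7.57 = 1.54.
Higher confidence requires a wider interval.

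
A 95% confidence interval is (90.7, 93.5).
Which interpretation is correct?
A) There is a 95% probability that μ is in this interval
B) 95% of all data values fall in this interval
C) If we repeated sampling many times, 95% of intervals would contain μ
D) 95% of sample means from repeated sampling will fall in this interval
C

A) Wrong — μ is fixed; the randomness lives in the interval, not in μ.
B) Wrong — a CI is about the parameter μ, not individual data values.
C) Correct — this is the frequentist long-run coverage interpretation.
D) Wrong — coverage applies to intervals containing μ, not to future x̄ values.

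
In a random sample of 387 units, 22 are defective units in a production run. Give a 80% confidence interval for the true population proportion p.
(0.042, 0.072)

Proportion CI:
p̂ = 22/387 = 0.05685
SE = √(p̂(1-p̂)/n) = √(0.05685 · 0.94315 / 387) = 0.01177

z* = 1.282
Margin = z* · SE = 1.282 · 0.01177 = 0.0151

CI: 0.05685 ± 0.0151 = (0.042, 0.072)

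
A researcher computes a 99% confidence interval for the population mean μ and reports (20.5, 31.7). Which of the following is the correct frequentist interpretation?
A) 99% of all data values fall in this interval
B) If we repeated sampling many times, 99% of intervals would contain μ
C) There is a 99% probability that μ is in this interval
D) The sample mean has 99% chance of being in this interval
B

A) Wrong — a CI is about the parameter μ, not individual data values.
B) Correct — this is the frequentist long-run coverage interpretation.
C) Wrong — μ is fixed; the randomness lives in the interval, not in μ.
D) Wrong — x̄ is observed and sits in the interval by construction.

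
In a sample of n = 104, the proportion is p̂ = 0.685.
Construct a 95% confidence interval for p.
(0.596, 0.774)

Proportion CI:
SE = √(p̂(1-p̂)/n) = √(0.685 · 0.315 / 104) = 0.04555

z* = 1.960
Margin = z* · SE = 1.960 · 0.04555 = 0.0893

CI: 0.685 ± 0.0893 = (0.596, 0.774)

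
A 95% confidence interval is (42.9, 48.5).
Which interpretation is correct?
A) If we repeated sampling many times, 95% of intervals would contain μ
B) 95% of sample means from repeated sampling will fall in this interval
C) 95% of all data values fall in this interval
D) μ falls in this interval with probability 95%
A

A) Correct — this is the frequentist long-run coverage interpretation.
B) Wrong — coverage applies to intervals containing μ, not to future x̄ values.
C) Wrong — a CI is about the parameter μ, not individual data values.
D) Wrong — μ is fixed; the randomness lives in the interval, not in μ.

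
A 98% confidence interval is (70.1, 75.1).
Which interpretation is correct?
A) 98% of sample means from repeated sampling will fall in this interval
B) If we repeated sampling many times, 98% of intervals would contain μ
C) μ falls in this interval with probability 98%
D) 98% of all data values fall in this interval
B

A) Wrong — coverage applies to intervals containing μ, not to future x̄ values.
B) Correct — this is the frequentist long-run coverage interpretation.
C) Wrong — μ is fixed; the randomness lives in the interval, not in μ.
D) Wrong — a CI is about the parameter μ, not individual data values.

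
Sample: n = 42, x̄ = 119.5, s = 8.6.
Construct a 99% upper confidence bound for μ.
μ ≤ 122.71

Upper bound (one-sided):
t* = 2.421 (one-sided for 99%)
Upper bound = x̄ + t* · s/√n = 119.5 + 2.421 · 8.6/√42 = 122.71

We are 99% confident that μ ≤ 122.71.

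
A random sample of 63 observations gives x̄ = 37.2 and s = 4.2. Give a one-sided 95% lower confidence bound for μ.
μ ≥ 36.32

Lower bound (one-sided):
t* = 1.670 (one-sided for 95%)
Lower bound = x̄ - t* · s/√n = 37.2 - 1.670 · 4.2/√63 = 36.32

We are 95% confident that μ ≥ 36.32.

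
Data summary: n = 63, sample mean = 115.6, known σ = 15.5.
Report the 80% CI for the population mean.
(113.10, 118.10)

z-interval (σ known):
z* = 1.282 for 80% confidence

Margin of error = z* · σ/√n = 1.282 · 15.5/√63 = 2.50

CI: (115.6 - 2.50, 115.6 + 2.50) = (113.10, 118.10)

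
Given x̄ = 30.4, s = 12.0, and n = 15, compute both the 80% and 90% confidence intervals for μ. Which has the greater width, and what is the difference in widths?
90% CI is wider by 2.58

df = 14
80% CI: t* = 1.345, (26.23, 34.57), width = 2 · t* · s/√n = 8.33
90% CI: t* = 1.761, (24.94, 35.86), width = 2 · t* · s/√n = 10.91

The 90% CI is wider by 10.91 - 8.33 = 2.58.
Higher confidence requires a wider interval.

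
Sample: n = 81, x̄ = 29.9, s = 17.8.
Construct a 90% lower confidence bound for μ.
μ ≥ 27.34

Lower bound (one-sided):
t* = 1.292 (one-sided for 90%)
Lower bound = x̄ - t* · s/√n = 29.9 - 1.292 · 17.8/√81 = 27.34

We are 90% confident that μ ≥ 27.34.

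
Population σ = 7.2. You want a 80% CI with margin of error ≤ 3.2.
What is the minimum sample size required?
n ≥ 9

For margin E ≤ 3.2:
n ≥ (z* · σ / E)²
n ≥ (1.282 · 7.2 / 3.2)²
n ≥ 8.32

Minimum n = 9 (rounding up)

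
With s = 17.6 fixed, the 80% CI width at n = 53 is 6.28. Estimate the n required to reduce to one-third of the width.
n ≈ 477

CI width ∝ 1/√n
To reduce width by factor 3, need √n to grow by 3 → need 3² = 9 times as many samples.

Current: n = 53, width = 6.28
New: n = 477, width ≈ 2.07

Width reduced by factor of 6.28/2.07 = 3.03.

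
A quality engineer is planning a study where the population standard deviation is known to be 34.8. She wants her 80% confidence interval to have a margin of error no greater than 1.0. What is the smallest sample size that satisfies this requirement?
n ≥ 1991

For margin E ≤ 1.0:
n ≥ (z* · σ / E)²
n ≥ (1.282 · 34.8 / 1.0)²
n ≥ 1990.37

Minimum n = 1991 (rounding up)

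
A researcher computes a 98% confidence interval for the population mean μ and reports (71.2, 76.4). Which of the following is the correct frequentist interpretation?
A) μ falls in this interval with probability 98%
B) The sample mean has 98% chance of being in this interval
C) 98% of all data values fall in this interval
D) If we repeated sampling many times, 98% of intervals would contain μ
D

A) Wrong — μ is fixed; the randomness lives in the interval, not in μ.
B) Wrong — x̄ is observed and sits in the interval by construction.
C) Wrong — a CI is about the parameter μ, not individual data values.
D) Correct — this is the frequentist long-run coverage interpretation.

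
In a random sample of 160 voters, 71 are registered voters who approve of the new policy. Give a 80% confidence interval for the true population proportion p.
(0.393, 0.494)

Proportion CI:
p̂ = 71/160 = 0.44375
SE = √(p̂(1-p̂)/n) = √(0.44375 · 0.55625 / 160) = 0.03928

z* = 1.282
Margin = z* · SE = 1.282 · 0.03928 = 0.0504

CI: 0.44375 ± 0.0504 = (0.393, 0.494)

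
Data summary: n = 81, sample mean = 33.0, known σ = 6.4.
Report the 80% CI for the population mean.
(32.09, 33.91)

z-interval (σ known):
z* = 1.282 for 80% confidence

Margin of error = z* · σ/√n = 1.282 · 6.4/√81 = 0.91

CI: (33.0 - 0.91, 33.0 + 0.91) = (32.09, 33.91)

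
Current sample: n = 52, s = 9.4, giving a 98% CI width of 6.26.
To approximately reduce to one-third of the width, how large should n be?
n ≈ 468

CI width ∝ 1/√n
To reduce width by factor 3, need √n to grow by 3 → need 3² = 9 times as many samples.

Current: n = 52, width = 6.26
New: n = 468, width ≈ 2.03

Width reduced by factor of 6.26/2.03 = 3.08.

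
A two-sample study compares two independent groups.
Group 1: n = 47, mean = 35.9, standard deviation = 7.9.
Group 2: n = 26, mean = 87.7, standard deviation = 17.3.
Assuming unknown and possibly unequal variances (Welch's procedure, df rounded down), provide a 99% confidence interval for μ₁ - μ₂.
(-61.65, -41.95)

Difference: x̄₁ - x̄₂ = -51.80
SE = √(s₁²/n₁ + s₂²/n₂) = √(7.9²/47 + 17.3²/26) = 3.5832
df = 30.88 → 30 (Welch–Satterthwaite, rounded down)
t* = 2.750

CI: -51.80 ± 2.750 · 3.5832 = -51.80 ± 9.85 = (-61.65, -41.95)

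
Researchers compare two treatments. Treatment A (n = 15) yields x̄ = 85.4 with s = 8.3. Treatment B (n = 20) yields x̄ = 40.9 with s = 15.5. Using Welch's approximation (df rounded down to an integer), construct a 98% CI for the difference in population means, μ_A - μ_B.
(34.49, 54.51)

Difference: x̄₁ - x̄₂ = 44.50
SE = √(s₁²/n₁ + s₂²/n₂) = √(8.3²/15 + 15.5²/20) = 4.0749
df = 30.30 → 30 (Welch–Satterthwaite, rounded down)
t* = 2.457

CI: 44.50 ± 2.457 · 4.0749 = 44.50 ± 10.01 = (34.49, 54.51)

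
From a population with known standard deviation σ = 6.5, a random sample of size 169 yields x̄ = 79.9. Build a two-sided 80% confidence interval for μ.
(79.26, 80.54)

z-interval (σ known):
z* = 1.282 for 80% confidence

Margin of error = z* · σ/√n = 1.282 · 6.5/√169 = 0.64

CI: (79.9 - 0.64, 79.9 + 0.64) = (79.26, 80.54)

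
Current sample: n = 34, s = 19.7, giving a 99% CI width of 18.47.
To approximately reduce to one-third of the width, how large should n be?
n ≈ 306

CI width ∝ 1/√n
To reduce width by factor 3, need √n to grow by 3 → need 3² = 9 times as many samples.

Current: n = 34, width = 18.47
New: n = 306, width ≈ 5.84

Width reduced by factor of 18.47/5.84 = 3.16.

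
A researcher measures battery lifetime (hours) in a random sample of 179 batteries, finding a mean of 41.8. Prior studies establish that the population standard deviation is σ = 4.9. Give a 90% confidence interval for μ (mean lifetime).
(41.20, 42.40)

z-interval (σ known):
z* = 1.645 for 90% confidence

Margin of error = z* · σ/√n = 1.645 · 4.9/√179 = 0.60

CI: (41.8 - 0.60, 41.8 + 0.60) = (41.20, 42.40)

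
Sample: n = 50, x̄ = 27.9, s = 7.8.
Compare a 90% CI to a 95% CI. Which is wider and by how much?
95% CI is wider by 0.73

df = 49
90% CI: t* = 1.677, (26.05, 29.75), width = 2 · t* · s/√n = 3.70
95% CI: t* = 2.010, (25.68, 30.12), width = 2 · t* · s/√n = 4.43

The 95% CI is wider by 4.43 - 3.70 = 0.73.
Higher confidence requires a wider interval.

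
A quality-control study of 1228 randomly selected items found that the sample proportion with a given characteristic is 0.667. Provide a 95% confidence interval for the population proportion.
(0.641, 0.693)

Proportion CI:
SE = √(p̂(1-p̂)/n) = √(0.667 · 0.333 / 1228) = 0.01345

z* = 1.960
Margin = z* · SE = 1.960 · 0.01345 = 0.0264

CI: 0.667 ± 0.0264 = (0.641, 0.693)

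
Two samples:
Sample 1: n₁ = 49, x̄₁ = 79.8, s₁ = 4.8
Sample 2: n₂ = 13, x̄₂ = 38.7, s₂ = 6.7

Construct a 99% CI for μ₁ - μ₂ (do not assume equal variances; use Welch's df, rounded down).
(35.26, 46.94)

Difference: x̄₁ - x̄₂ = 41.10
SE = √(s₁²/n₁ + s₂²/n₂) = √(4.8²/49 + 6.7²/13) = 1.9807
df = 15.42 → 15 (Welch–Satterthwaite, rounded down)
t* = 2.947

CI: 41.10 ± 2.947 · 1.9807 = 41.10 ± 5.84 = (35.26, 46.94)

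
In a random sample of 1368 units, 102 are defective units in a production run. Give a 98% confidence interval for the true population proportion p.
(0.058, 0.091)

Proportion CI:
p̂ = 102/1368 = 0.07456
SE = √(p̂(1-p̂)/n) = √(0.07456 · 0.92544 / 1368) = 0.00710

z* = 2.326
Margin = z* · SE = 2.326 · 0.00710 = 0.0165

CI: 0.07456 ± 0.0165 = (0.058, 0.091)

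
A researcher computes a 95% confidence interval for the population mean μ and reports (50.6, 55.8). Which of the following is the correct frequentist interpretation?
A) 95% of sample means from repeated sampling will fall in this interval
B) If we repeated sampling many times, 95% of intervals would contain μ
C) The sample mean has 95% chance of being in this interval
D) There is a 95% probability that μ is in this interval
B

A) Wrong — coverage applies to intervals containing μ, not to future x̄ values.
B) Correct — this is the frequentist long-run coverage interpretation.
C) Wrong — x̄ is observed and sits in the interval by construction.
D) Wrong — μ is fixed; the randomness lives in the interval, not in μ.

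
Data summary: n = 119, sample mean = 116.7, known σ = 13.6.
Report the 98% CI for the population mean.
(113.80, 119.60)

z-interval (σ known):
z* = 2.326 for 98% confidence

Margin of error = z* · σ/√n = 2.326 · 13.6/√119 = 2.90

CI: (116.7 - 2.90, 116.7 + 2.90) = (113.80, 119.60)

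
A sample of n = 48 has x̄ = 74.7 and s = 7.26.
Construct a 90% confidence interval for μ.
(72.94, 76.46)

t-interval (σ unknown):
df = n - 1 = 47
t* = 1.678 for 90% confidence

Margin of error = t* · s/√n = 1.678 · 7.26/√48 = 1.76

CI: (72.94, 76.46)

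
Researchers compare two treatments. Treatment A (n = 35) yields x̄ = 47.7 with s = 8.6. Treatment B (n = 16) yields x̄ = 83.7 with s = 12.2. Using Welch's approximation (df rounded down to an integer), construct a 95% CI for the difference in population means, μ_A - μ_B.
(-43.01, -28.99)

Difference: x̄₁ - x̄₂ = -36.00
SE = √(s₁²/n₁ + s₂²/n₂) = √(8.6²/35 + 12.2²/16) = 3.3787
df = 22.09 → 22 (Welch–Satterthwaite, rounded down)
t* = 2.074

CI: -36.00 ± 2.074 · 3.3787 = -36.00 ± 7.01 = (-43.01, -28.99)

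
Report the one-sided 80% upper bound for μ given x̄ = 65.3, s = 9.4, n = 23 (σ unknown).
μ ≤ 66.98

Upper bound (one-sided):
t* = 0.858 (one-sided for 80%)
Upper bound = x̄ + t* · s/√n = 65.3 + 0.858 · 9.4/√23 = 66.98

We are 80% confident that μ ≤ 66.98.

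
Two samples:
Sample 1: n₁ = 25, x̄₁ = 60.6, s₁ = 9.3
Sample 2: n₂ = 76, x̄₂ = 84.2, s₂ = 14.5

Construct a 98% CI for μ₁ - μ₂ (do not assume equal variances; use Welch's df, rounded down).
(-29.55, -17.65)

Difference: x̄₁ - x̄₂ = -23.60
SE = √(s₁²/n₁ + s₂²/n₂) = √(9.3²/25 + 14.5²/76) = 2.4952
df = 64.53 → 64 (Welch–Satterthwaite, rounded down)
t* = 2.386

CI: -23.60 ± 2.386 · 2.4952 = -23.60 ± 5.95 = (-29.55, -17.65)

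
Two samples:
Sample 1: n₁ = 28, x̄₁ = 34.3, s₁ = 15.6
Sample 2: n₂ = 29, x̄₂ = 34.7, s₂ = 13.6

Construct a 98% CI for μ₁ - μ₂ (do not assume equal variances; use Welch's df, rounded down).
(-9.71, 8.91)

Difference: x̄₁ - x̄₂ = -0.40
SE = √(s₁²/n₁ + s₂²/n₂) = √(15.6²/28 + 13.6²/29) = 3.8819
df = 53.42 → 53 (Welch–Satterthwaite, rounded down)
t* = 2.399

CI: -0.40 ± 2.399 · 3.8819 = -0.40 ± 9.31 = (-9.71, 8.91)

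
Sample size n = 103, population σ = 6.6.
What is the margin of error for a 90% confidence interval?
Margin of error = 1.07

Margin of error = z* · σ/√n
= 1.645 · 6.6/√103
= 1.645 · 6.6/10.1489
= 1.07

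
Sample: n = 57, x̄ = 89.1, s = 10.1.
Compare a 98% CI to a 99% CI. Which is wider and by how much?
99% CI is wider by 0.73

df = 56
98% CI: t* = 2.395, (85.90, 92.30), width = 2 · t* · s/√n = 6.41
99% CI: t* = 2.667, (85.53, 92.67), width = 2 · t* · s/√n = 7.14

The 99% CI is wider by 7.14 - 6.41 = 0.73.
Higher confidence requires a wider interval.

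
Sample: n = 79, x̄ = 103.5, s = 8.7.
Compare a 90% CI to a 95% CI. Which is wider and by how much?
95% CI is wider by 0.64

df = 78
90% CI: t* = 1.665, (101.87, 105.13), width = 2 · t* · s/√n = 3.26
95% CI: t* = 1.991, (101.55, 105.45), width = 2 · t* · s/√n = 3.90

The 95% CI is wider by 3.90 - 3.26 = 0.64.
Higher confidence requires a wider interval.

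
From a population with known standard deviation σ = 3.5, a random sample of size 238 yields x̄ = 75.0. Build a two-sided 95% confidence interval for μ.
(74.56, 75.44)

z-interval (σ known):
z* = 1.960 for 95% confidence

Margin of error = z* · σ/√n = 1.960 · 3.5/√238 = 0.44

CI: (75.0 - 0.44, 75.0 + 0.44) = (74.56, 75.44)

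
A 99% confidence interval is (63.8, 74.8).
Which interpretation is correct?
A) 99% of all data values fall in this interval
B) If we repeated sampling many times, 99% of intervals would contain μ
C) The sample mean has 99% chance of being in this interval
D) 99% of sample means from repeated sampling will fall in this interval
B

A) Wrong — a CI is about the parameter μ, not individual data values.
B) Correct — this is the frequentist long-run coverage interpretation.
C) Wrong — x̄ is observed and sits in the interval by construction.
D) Wrong — coverage applies to intervals containing μ, not to future x̄ values.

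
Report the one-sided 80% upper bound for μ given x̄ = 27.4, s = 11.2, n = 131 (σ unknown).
μ ≤ 28.23

Upper bound (one-sided):
t* = 0.844 (one-sided for 80%)
Upper bound = x̄ + t* · s/√n = 27.4 + 0.844 · 11.2/√131 = 28.23

We are 80% confident that μ ≤ 28.23.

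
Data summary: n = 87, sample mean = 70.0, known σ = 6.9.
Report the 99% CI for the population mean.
(68.09, 71.91)

z-interval (σ known):
z* = 2.576 for 99% confidence

Margin of error = z* · σ/√n = 2.576 · 6.9/√87 = 1.91

CI: (70.0 - 1.91, 70.0 + 1.91) = (68.09, 71.91)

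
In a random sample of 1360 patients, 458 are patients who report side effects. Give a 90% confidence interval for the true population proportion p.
(0.316, 0.358)

Proportion CI:
p̂ = 458/1360 = 0.33676
SE = √(p̂(1-p̂)/n) = √(0.33676 · 0.66324 / 1360) = 0.01282

z* = 1.645
Margin = z* · SE = 1.645 · 0.01282 = 0.0211

CI: 0.33676 ± 0.0211 = (0.316, 0.358)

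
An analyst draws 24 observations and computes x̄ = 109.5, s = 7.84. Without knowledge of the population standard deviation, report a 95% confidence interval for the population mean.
(106.19, 112.81)

t-interval (σ unknown):
df = n - 1 = 23
t* = 2.069 for 95% confidence

Margin of error = t* · s/√n = 2.069 · 7.84/√24 = 3.31

CI: (106.19, 112.81)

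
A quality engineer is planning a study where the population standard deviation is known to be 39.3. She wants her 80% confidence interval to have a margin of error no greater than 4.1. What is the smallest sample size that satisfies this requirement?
n ≥ 152

For margin E ≤ 4.1:
n ≥ (z* · σ / E)²
n ≥ (1.282 · 39.3 / 4.1)²
n ≥ 151.01

Minimum n = 152 (rounding up)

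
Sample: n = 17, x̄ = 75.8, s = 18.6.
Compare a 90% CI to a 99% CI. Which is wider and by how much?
99% CI is wider by 10.60

df = 16
90% CI: t* = 1.746, (67.92, 83.68), width = 2 · t* · s/√n = 15.75
99% CI: t* = 2.921, (62.62, 88.98), width = 2 · t* · s/√n = 26.35

The 99% CI is wider by 26.35 - 15.75 = 10.60.
Higher confidence requires a wider interval.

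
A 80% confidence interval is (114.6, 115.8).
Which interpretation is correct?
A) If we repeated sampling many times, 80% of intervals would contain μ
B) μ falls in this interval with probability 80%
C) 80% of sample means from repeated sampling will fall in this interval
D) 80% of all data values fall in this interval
A

A) Correct — this is the frequentist long-run coverage interpretation.
B) Wrong — μ is fixed; the randomness lives in the interval, not in μ.
C) Wrong — coverage applies to intervals containing μ, not to future x̄ values.
D) Wrong — a CI is about the parameter μ, not individual data values.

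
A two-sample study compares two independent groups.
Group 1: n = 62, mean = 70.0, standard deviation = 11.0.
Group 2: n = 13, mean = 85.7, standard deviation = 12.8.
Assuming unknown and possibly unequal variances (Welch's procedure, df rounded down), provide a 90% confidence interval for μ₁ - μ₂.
(-22.39, -9.01)

Difference: x̄₁ - x̄₂ = -15.70
SE = √(s₁²/n₁ + s₂²/n₂) = √(11.0²/62 + 12.8²/13) = 3.8151
df = 15.93 → 15 (Welch–Satterthwaite, rounded down)
t* = 1.753

CI: -15.70 ± 1.753 · 3.8151 = -15.70 ± 6.69 = (-22.39, -9.01)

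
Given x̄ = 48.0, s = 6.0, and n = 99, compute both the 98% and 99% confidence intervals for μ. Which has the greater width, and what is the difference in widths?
99% CI is wider by 0.32

df = 98
98% CI: t* = 2.365, (46.57, 49.43), width = 2 · t* · s/√n = 2.85
99% CI: t* = 2.627, (46.42, 49.58), width = 2 · t* · s/√n = 3.17

The 99% CI is wider by 3.17 - 2.85 = 0.32.
Higher confidence requires a wider interval.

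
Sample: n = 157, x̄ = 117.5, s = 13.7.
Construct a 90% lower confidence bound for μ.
μ ≥ 116.09

Lower bound (one-sided):
t* = 1.287 (one-sided for 90%)
Lower bound = x̄ - t* · s/√n = 117.5 - 1.287 · 13.7/√157 = 116.09

We are 90% confident that μ ≥ 116.09.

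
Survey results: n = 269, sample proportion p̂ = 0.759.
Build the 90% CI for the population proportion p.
(0.716, 0.802)

Proportion CI:
SE = √(p̂(1-p̂)/n) = √(0.759 · 0.241 / 269) = 0.02608

z* = 1.645
Margin = z* · SE = 1.645 · 0.02608 = 0.0429

CI: 0.759 ± 0.0429 = (0.716, 0.802)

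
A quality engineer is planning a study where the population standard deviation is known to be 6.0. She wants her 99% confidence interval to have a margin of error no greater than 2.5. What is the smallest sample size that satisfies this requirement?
n ≥ 39

For margin E ≤ 2.5:
n ≥ (z* · σ / E)²
n ≥ (2.576 · 6.0 / 2.5)²
n ≥ 38.22

Minimum n = 39 (rounding up)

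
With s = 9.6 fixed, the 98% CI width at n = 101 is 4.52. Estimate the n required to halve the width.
n ≈ 404

CI width ∝ 1/√n
To reduce width by factor 2, need √n to grow by 2 → need 2² = 4 times as many samples.

Current: n = 101, width = 4.52
New: n = 404, width ≈ 2.23

Width reduced by factor of 4.52/2.23 = 2.03.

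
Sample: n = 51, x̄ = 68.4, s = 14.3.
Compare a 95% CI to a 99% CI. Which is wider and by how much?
99% CI is wider by 2.67

df = 50
95% CI: t* = 2.009, (64.38, 72.42), width = 2 · t* · s/√n = 8.05
99% CI: t* = 2.678, (63.04, 73.76), width = 2 · t* · s/√n = 10.72

The 99% CI is wider by 10.72 - 8.05 = 2.67.
Higher confidence requires a wider interval.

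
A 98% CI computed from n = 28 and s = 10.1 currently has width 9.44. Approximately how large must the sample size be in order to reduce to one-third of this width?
n ≈ 252

CI width ∝ 1/√n
To reduce width by factor 3, need √n to grow by 3 → need 3² = 9 times as many samples.

Current: n = 28, width = 9.44
New: n = 252, width ≈ 2.98

Width reduced by factor of 9.44/2.98 = 3.17.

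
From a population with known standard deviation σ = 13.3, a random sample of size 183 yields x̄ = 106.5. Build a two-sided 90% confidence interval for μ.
(104.88, 108.12)

z-interval (σ known):
z* = 1.645 for 90% confidence

Margin of error = z* · σ/√n = 1.645 · 13.3/√183 = 1.62

CI: (106.5 - 1.62, 106.5 + 1.62) = (104.88, 108.12)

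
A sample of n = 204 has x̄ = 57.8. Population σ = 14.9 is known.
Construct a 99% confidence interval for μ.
(55.11, 60.49)

z-interval (σ known):
z* = 2.576 for 99% confidence

Margin of error = z* · σ/√n = 2.576 · 14.9/√204 = 2.69

CI: (57.8 - 2.69, 57.8 + 2.69) = (55.11, 60.49)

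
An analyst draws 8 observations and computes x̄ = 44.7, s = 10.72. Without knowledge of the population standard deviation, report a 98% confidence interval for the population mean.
(33.34, 56.06)

t-interval (σ unknown):
df = n - 1 = 7
t* = 2.998 for 98% confidence

Margin of error = t* · s/√n = 2.998 · 10.72/√8 = 11.36

CI: (33.34, 56.06)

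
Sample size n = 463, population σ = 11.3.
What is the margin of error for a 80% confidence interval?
Margin of error = 0.67

Margin of error = z* · σ/√n
= 1.282 · 11.3/√463
= 1.282 · 11.3/21.5174
= 0.67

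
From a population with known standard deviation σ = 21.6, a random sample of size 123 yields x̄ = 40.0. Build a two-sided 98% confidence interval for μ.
(35.47, 44.53)

z-interval (σ known):
z* = 2.326 for 98% confidence

Margin of error = z* · σ/√n = 2.326 · 21.6/√123 = 4.53

CI: (40.0 - 4.53, 40.0 + 4.53) = (35.47, 44.53)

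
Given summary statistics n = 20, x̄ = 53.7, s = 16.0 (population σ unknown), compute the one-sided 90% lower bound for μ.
μ ≥ 48.95

Lower bound (one-sided):
t* = 1.328 (one-sided for 90%)
Lower bound = x̄ - t* · s/√n = 53.7 - 1.328 · 16.0/√20 = 48.95

We are 90% confident that μ ≥ 48.95.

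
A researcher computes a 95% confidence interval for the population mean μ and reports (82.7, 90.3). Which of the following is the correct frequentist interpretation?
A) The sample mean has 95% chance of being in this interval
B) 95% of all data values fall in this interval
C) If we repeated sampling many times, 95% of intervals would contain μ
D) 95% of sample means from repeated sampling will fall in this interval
C

A) Wrong — x̄ is observed and sits in the interval by construction.
B) Wrong — a CI is about the parameter μ, not individual data values.
C) Correct — this is the frequentist long-run coverage interpretation.
D) Wrong — coverage applies to intervals containing μ, not to future x̄ values.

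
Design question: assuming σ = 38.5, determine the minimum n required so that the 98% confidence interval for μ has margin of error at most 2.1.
n ≥ 1819

For margin E ≤ 2.1:
n ≥ (z* · σ / E)²
n ≥ (2.326 · 38.5 / 2.1)²
n ≥ 1818.45

Minimum n = 1819 (rounding up)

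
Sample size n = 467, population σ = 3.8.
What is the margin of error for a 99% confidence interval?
Margin of error = 0.45

Margin of error = z* · σ/√n
= 2.576 · 3.8/√467
= 2.576 · 3.8/21.6102
= 0.45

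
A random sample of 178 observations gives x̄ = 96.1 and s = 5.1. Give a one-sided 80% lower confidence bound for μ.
μ ≥ 95.78

Lower bound (one-sided):
t* = 0.844 (one-sided for 80%)
Lower bound = x̄ - t* · s/√n = 96.1 - 0.844 · 5.1/√178 = 95.78

We are 80% confident that μ ≥ 95.78.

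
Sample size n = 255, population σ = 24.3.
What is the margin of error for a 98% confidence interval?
Margin of error = 3.54

Margin of error = z* · σ/√n
= 2.326 · 24.3/√255
= 2.326 · 24.3/15.9687
= 3.54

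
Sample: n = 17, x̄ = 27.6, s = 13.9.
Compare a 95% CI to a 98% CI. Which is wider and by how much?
98% CI is wider by 3.13

df = 16
95% CI: t* = 2.120, (20.45, 34.75), width = 2 · t* · s/√n = 14.29
98% CI: t* = 2.583, (18.89, 36.31), width = 2 · t* · s/√n = 17.42

The 98% CI is wider by 17.42 - 14.29 = 3.13.
Higher confidence requires a wider interval.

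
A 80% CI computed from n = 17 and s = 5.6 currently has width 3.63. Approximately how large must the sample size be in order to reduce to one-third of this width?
n ≈ 153

CI width ∝ 1/√n
To reduce width by factor 3, need √n to grow by 3 → need 3² = 9 times as many samples.

Current: n = 17, width = 3.63
New: n = 153, width ≈ 1.17

Width reduced by factor of 3.63/1.17 = 3.10.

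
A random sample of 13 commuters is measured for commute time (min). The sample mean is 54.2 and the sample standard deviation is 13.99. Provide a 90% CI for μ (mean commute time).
(47.29, 61.11)

t-interval (σ unknown):
df = n - 1 = 12
t* = 1.782 for 90% confidence

Margin of error = t* · s/√n = 1.782 · 13.99/√13 = 6.91

CI: (47.29, 61.11)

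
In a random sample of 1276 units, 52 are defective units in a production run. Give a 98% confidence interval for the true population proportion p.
(0.028, 0.054)

Proportion CI:
p̂ = 52/1276 = 0.04075
SE = √(p̂(1-p̂)/n) = √(0.04075 · 0.95925 / 1276) = 0.00553

z* = 2.326
Margin = z* · SE = 2.326 · 0.00553 = 0.0129

CI: 0.04075 ± 0.0129 = (0.028, 0.054)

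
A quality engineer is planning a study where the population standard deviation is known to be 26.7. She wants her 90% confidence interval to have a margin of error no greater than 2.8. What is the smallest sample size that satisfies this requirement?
n ≥ 247

For margin E ≤ 2.8:
n ≥ (z* · σ / E)²
n ≥ (1.645 · 26.7 / 2.8)²
n ≥ 246.06

Minimum n = 247 (rounding up)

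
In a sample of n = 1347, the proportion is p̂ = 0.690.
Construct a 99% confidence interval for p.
(0.658, 0.722)

Proportion CI:
SE = √(p̂(1-p̂)/n) = √(0.690 · 0.310 / 1347) = 0.01260

z* = 2.576
Margin = z* · SE = 2.576 · 0.01260 = 0.0325

CI: 0.690 ± 0.0325 = (0.658, 0.722)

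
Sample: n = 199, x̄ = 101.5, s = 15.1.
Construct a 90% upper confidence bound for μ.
μ ≤ 102.88

Upper bound (one-sided):
t* = 1.286 (one-sided for 90%)
Upper bound = x̄ + t* · s/√n = 101.5 + 1.286 · 15.1/√199 = 102.88

We are 90% confident that μ ≤ 102.88.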